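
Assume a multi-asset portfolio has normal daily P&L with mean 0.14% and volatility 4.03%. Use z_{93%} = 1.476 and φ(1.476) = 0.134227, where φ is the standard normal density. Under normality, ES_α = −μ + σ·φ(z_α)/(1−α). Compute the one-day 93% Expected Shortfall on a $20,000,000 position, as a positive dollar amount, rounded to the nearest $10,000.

$1,520,000

Tail multiplier: φ(z)/(1−α) = 0.134227 / 0.07 = 1.918.
ES = −(0.14%) + 4.03% × 1.918 = 7.590%.
On $20,000,000: 0.07590 × $20,000,000 = $1,518,000.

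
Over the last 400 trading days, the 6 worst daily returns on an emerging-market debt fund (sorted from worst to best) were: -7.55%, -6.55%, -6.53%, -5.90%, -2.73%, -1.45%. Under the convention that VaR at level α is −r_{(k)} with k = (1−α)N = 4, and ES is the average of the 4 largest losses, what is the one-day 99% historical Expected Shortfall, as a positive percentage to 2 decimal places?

The 4 worst returns sum to -26.53%.
ES = −(-26.53%) / 4 = 6.6325% ≈ 6.63%.

6.63%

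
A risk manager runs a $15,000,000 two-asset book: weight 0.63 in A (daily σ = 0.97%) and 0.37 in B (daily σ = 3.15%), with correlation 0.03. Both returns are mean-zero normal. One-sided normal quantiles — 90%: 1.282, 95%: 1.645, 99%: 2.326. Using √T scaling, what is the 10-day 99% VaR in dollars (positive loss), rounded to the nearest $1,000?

$1,470,000

σ_p = √(0.63²·0.97² + 0.37²·3.15² + 2·0.03·0.63·0.37·0.97·3.15) = 1.332%.
σ_{10d} = 1.332% × √10 = 4.212%.
VaR = 2.326 × 4.212% = 9.797%; on $15,000,000 that is $1,469,550.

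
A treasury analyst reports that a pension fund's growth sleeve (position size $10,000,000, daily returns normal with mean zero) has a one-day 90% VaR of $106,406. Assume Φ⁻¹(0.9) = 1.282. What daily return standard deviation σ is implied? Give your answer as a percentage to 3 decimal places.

0.830%

VaR as a fraction: $106,406 / $10,000,000 = 1.064%.
σ = VaR / z = 1.064% / 1.282 = 0.830%.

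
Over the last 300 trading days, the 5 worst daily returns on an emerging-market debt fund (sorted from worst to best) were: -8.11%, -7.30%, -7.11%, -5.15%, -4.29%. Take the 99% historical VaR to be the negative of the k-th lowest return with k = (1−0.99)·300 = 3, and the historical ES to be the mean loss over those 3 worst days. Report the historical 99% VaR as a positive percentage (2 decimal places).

7.11%

k = 3; the 3rd lowest return is -7.11%, so VaR = 7.11%.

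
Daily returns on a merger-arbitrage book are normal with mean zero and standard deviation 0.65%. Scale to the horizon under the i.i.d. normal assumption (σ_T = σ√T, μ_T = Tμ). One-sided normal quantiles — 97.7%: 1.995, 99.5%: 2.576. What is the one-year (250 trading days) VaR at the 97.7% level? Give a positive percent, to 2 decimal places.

20.50%

σ_{250d} = 0.65% × √250 = 10.277%.
VaR = 1.995 × 10.277% = 20.503%.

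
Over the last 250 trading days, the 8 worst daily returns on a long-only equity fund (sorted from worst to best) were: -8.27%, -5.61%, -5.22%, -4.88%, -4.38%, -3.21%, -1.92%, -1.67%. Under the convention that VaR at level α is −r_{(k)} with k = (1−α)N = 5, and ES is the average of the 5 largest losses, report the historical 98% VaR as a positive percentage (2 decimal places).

4.38%

k = 5; the 5th lowest return is -4.38%, so VaR = 4.38%.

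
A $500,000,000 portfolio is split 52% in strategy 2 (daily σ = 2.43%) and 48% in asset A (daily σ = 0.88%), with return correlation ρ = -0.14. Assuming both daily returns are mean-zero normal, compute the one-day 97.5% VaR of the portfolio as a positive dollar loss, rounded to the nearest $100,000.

$12,500,000

σ_p² = 0.52²·2.43² + 0.48²·0.88² + 2·-0.14·0.52·0.48·2.43·0.88 = 1.6257 (%²).
σ_p = √1.6257 = 1.275%.
At 97.5%, z = 1.960.
VaR = 1.960 × 1.275% = 2.499%; on $500,000,000 that is $12,495,000.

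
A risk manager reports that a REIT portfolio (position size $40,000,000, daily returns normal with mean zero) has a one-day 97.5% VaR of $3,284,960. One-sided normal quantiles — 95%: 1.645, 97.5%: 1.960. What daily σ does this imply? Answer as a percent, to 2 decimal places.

VaR as a fraction: $3,284,960 / $40,000,000 = 8.212%.
σ = VaR / z = 8.212% / 1.960 = 4.190%.

4.19%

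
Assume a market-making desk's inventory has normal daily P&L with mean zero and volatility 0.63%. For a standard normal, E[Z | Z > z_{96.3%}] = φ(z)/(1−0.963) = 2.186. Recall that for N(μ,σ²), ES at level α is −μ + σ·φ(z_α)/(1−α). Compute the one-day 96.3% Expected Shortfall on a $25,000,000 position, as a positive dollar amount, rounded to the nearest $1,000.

ES = 0.63% × 2.186 = 1.377%.
On $25,000,000: 0.01377 × $25,000,000 = $344,250.

$344,000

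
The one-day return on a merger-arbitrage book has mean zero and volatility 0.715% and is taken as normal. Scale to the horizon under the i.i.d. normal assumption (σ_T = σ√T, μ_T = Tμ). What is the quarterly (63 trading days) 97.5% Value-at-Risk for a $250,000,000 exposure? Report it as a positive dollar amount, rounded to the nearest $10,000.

At 97.5%, z = 1.960.
σ_{63d} = 0.715% × √63 = 5.675%.
VaR = 1.960 × 5.675% = 11.123%.
On $250,000,000: 0.11123 × $250,000,000 = $27,807,500.

$27,810,000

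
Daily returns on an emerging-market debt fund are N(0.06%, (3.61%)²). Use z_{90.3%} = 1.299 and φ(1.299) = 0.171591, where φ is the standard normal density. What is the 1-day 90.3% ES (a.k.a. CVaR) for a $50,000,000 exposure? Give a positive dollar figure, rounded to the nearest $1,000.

$3,163,000

Tail multiplier: φ(z)/(1−α) = 0.171591 / 0.097 = 1.769.
ES = −(0.06%) + 3.61% × 1.769 = 6.326%.
On $50,000,000: 0.06326 × $50,000,000 = $3,163,000.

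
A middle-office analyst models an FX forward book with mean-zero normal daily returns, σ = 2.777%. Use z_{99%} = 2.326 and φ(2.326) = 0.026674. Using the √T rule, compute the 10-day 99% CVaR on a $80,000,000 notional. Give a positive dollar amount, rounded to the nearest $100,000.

σ_{10d} = 2.777% × √10 = 8.782%.
ES multiplier = φ(z)/(1−α) = 0.026674/0.01 = 2.667.
ES = 8.782% × 2.667 = 23.422%; on $80,000,000: $18,737,600.

$18,700,000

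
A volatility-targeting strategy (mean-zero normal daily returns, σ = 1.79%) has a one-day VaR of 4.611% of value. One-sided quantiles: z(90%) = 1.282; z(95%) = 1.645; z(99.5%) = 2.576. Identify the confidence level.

99.5%

Implied z = VaR/σ = 4.611 / 1.79 = 2.576.
This matches z(99.5%) = 2.576.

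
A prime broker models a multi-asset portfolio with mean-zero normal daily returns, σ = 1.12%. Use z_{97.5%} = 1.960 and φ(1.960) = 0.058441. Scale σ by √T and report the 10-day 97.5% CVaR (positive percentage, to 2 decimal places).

σ_{10d} = 1.12% × √10 = 3.542%.
ES multiplier = φ(z)/(1−α) = 0.058441/0.025 = 2.338.
ES = 3.542% × 2.338 = 8.281%.

8.28%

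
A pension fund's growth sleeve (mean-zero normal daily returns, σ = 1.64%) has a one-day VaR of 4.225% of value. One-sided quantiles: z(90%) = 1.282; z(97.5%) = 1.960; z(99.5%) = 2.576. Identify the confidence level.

Implied z = VaR/σ = 4.225 / 1.64 = 2.576.
This matches z(99.5%) = 2.576.

99.5%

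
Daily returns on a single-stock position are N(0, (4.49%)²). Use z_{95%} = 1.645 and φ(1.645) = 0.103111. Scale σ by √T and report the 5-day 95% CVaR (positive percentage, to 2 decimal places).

σ_{5d} = 4.49% × √5 = 10.040%.
ES multiplier = φ(z)/(1−α) = 0.103111/0.05 = 2.062.
ES = 10.040% × 2.062 = 20.702%.

20.70%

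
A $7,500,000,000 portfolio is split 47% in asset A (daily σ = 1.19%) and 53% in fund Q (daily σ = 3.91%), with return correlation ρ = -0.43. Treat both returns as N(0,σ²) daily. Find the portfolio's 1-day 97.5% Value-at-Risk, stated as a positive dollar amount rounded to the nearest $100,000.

$279,300,000

σ_p² = 0.47²·1.19² + 0.53²·3.91² + 2·-0.43·0.47·0.53·1.19·3.91 = 3.6105 (%²).
σ_p = √3.6105 = 1.900%.
At 97.5%, z = 1.960.
VaR = 1.960 × 1.900% = 3.724%; on $7,500,000,000 that is $279,300,000.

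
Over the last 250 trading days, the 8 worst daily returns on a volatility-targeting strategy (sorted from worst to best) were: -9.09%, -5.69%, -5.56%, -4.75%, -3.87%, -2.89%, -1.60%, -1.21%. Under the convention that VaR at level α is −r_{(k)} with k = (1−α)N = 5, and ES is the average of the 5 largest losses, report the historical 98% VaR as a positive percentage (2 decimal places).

3.87%

k = 5; the 5th lowest return is -3.87%, so VaR = 3.87%.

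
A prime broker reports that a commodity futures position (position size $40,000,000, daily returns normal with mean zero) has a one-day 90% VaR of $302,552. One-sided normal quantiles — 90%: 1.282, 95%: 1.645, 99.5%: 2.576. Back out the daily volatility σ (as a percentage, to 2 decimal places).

0.59%

VaR as a fraction: $302,552 / $40,000,000 = 0.756%.
σ = VaR / z = 0.756% / 1.282 = 0.590%.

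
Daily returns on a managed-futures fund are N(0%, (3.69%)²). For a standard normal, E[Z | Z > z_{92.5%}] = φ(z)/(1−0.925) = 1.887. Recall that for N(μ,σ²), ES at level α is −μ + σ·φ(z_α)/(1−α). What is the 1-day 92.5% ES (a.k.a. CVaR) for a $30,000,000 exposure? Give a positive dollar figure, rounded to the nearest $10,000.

ES = 3.69% × 1.887 = 6.963%.
On $30,000,000: 0.06963 × $30,000,000 = $2,088,900.

$2,090,000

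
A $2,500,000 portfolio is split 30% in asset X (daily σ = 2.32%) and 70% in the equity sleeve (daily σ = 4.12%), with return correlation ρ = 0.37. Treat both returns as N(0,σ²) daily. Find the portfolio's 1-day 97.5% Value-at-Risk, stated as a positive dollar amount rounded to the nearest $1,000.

$157,000

σ_p² = 0.3²·2.32² + 0.7²·4.12² + 2·0.37·0.3·0.7·2.32·4.12 = 10.2872 (%²).
σ_p = √10.2872 = 3.207%.
At 97.5%, z = 1.960.
VaR = 1.960 × 3.207% = 6.286%; on $2,500,000 that is $157,150.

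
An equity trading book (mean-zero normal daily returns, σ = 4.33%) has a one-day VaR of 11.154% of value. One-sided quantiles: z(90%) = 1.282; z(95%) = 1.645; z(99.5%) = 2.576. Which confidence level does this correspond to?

99.5%

Implied z = VaR/σ = 11.154 / 4.33 = 2.576.
This matches z(99.5%) = 2.576.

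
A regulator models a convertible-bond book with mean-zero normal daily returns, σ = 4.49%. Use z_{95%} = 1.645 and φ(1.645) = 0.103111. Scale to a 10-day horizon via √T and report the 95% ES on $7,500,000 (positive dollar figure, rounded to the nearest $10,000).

$2,200,000

σ_{10d} = 4.49% × √10 = 14.199%.
ES multiplier = φ(z)/(1−α) = 0.103111/0.05 = 2.062.
ES = 14.199% × 2.062 = 29.278%; on $7,500,000: $2,195,850.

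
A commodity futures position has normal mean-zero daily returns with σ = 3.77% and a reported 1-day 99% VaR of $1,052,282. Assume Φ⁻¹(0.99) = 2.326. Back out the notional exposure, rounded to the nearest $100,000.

VaR as a fraction of value: z·σ = 2.326 × 3.77% = 8.76902%.
Position = $1,052,282 / 0.0876902 = $11,999,995.

$12,000,000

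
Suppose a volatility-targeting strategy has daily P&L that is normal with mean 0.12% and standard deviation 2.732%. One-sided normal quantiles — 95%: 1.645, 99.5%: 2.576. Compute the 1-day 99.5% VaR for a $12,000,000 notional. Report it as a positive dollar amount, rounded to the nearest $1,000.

$830,000

VaR = −μ + z·σ = −(0.12%) + 2.576 × 2.732% = 6.918%.
On $12,000,000: 0.06918 × $12,000,000 = $830,160.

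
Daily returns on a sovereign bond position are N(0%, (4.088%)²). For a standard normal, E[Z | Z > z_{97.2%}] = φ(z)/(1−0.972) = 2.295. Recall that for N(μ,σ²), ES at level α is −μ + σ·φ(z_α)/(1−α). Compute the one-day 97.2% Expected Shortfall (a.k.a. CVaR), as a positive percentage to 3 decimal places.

ES = 4.088% × 2.295 = 9.382%.

9.382%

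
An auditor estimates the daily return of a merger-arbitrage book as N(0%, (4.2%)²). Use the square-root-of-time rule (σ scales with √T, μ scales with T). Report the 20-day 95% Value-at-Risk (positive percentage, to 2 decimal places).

30.90%

At 95%, z = 1.645.
σ_{20d} = 4.2% × √20 = 18.783%.
VaR = 1.645 × 18.783% = 30.898%.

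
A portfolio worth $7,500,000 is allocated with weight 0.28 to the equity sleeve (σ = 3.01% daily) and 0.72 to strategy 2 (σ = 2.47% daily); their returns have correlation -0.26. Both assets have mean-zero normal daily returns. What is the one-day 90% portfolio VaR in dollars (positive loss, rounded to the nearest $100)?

σ_p² = 0.28²·3.01² + 0.72²·2.47² + 2·-0.26·0.28·0.72·3.01·2.47 = 3.0936 (%²).
σ_p = √3.0936 = 1.759%.
At 90%, z = 1.282.
VaR = 1.282 × 1.759% = 2.255%; on $7,500,000 that is $169,125.

$169,100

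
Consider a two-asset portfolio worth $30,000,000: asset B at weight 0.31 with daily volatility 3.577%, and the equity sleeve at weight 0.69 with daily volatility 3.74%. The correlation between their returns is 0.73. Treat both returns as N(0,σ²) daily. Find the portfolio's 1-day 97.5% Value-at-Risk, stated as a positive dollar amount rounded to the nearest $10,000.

$2,040,000

σ_p² = 0.31²·3.577² + 0.69²·3.74² + 2·0.73·0.31·0.69·3.577·3.74 = 12.0670 (%²).
σ_p = √12.0670 = 3.474%.
At 97.5%, z = 1.960.
VaR = 1.960 × 3.474% = 6.809%; on $30,000,000 that is $2,042,700.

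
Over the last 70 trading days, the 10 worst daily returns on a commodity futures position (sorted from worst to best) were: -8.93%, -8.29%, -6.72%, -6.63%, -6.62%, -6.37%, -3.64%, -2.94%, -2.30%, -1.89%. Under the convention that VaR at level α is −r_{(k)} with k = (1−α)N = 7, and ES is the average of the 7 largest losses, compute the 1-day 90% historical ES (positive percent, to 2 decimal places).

6.74%

The 7 worst returns sum to -47.20%.
ES = −(-47.20%) / 7 = 6.7428…% ≈ 6.74%.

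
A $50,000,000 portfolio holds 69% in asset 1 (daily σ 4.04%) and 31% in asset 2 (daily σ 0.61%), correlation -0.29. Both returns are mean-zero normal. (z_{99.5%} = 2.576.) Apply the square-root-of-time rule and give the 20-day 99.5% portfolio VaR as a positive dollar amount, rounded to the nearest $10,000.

σ_p = √(0.69²·4.04² + 0.31²·0.61² + 2·-0.29·0.69·0.31·4.04·0.61) = 2.739%.
σ_{20d} = 2.739% × √20 = 12.249%.
VaR = 2.576 × 12.249% = 31.553%; on $50,000,000 that is $15,776,500.

$15,780,000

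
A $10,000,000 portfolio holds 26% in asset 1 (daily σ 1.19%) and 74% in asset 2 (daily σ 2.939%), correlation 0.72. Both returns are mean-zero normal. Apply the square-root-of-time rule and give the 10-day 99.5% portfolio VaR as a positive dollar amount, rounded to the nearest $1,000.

$1,961,000

σ_p = √(0.26²·1.19² + 0.74²·2.939² + 2·0.72·0.26·0.74·1.19·2.939) = 2.407%.
σ_{10d} = 2.407% × √10 = 7.612%.
z(99.5%) = 2.576.
VaR = 2.576 × 7.612% = 19.609%; on $10,000,000 that is $1,960,900.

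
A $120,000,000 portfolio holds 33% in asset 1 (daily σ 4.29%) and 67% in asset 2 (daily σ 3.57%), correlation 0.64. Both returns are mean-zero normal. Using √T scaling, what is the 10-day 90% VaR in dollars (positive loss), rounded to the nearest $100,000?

σ_p = √(0.33²·4.29² + 0.67²·3.57² + 2·0.64·0.33·0.67·4.29·3.57) = 3.473%.
σ_{10d} = 3.473% × √10 = 10.983%.
z(90%) = 1.282.
VaR = 1.282 × 10.983% = 14.080%; on $120,000,000 that is $16,896,000.

$16,900,000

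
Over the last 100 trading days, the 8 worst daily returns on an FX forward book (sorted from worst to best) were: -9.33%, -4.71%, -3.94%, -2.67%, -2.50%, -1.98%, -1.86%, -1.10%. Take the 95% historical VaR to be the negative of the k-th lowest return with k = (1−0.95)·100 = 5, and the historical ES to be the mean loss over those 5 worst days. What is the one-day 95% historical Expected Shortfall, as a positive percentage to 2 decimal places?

4.63%

The 5 worst returns sum to -23.15%.
ES = −(-23.15%) / 5 = 4.63%.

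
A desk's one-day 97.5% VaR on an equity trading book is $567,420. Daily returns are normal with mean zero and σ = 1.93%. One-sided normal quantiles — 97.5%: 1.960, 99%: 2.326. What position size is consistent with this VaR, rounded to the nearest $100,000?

VaR as a fraction of value: z·σ = 1.960 × 1.93% = 3.7828%.
Position = $567,420 / 0.037828 = $15,000,000.

$15,000,000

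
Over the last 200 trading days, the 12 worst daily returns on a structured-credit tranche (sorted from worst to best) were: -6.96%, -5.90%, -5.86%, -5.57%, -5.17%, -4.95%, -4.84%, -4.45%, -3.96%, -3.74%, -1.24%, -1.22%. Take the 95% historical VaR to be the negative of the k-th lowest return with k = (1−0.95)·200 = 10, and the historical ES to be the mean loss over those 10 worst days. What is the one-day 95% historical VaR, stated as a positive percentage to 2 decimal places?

k = 10; the 10th lowest return is -3.74%, so VaR = 3.74%.

3.74%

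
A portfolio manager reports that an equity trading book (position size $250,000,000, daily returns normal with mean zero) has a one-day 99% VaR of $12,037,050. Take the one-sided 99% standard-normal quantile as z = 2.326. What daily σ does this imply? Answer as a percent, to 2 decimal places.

VaR as a fraction: $12,037,050 / $250,000,000 = 4.815%.
σ = VaR / z = 4.815% / 2.326 = 2.070%.

2.07%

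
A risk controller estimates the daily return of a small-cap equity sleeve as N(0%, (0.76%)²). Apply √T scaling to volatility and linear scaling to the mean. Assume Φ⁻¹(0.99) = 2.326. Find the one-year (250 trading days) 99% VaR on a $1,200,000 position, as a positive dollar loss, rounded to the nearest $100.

$335,400

σ_{250d} = 0.76% × √250 = 12.017%.
VaR = 2.326 × 12.017% = 27.952%.
On $1,200,000: 0.27952 × $1,200,000 = $335,424.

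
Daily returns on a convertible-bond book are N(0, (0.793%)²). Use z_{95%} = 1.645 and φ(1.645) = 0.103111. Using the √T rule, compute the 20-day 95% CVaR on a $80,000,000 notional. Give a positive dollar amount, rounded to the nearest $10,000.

σ_{20d} = 0.793% × √20 = 3.546%.
ES multiplier = φ(z)/(1−α) = 0.103111/0.05 = 2.062.
ES = 3.546% × 2.062 = 7.312%; on $80,000,000: $5,849,600.

$5,850,000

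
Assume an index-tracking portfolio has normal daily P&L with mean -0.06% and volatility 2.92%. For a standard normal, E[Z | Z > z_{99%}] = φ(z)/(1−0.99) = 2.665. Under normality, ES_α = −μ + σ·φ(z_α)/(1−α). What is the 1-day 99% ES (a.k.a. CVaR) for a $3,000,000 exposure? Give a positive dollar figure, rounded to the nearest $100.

$235,300

ES = −(-0.06%) + 2.92% × 2.665 = 7.842%.
On $3,000,000: 0.07842 × $3,000,000 = $235,260.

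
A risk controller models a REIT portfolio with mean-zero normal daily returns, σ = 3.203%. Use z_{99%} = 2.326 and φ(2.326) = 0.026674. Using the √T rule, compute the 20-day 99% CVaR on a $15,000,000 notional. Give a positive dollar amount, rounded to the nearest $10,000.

$5,730,000

σ_{20d} = 3.203% × √20 = 14.324%.
ES multiplier = φ(z)/(1−α) = 0.026674/0.01 = 2.667.
ES = 14.324% × 2.667 = 38.202%; on $15,000,000: $5,730,300.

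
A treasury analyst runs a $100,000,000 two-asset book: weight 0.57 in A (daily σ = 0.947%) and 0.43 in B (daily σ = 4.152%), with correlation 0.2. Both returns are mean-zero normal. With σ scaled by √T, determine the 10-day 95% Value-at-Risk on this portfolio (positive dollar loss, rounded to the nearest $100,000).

$10,200,000

σ_p = √(0.57²·0.947² + 0.43²·4.152² + 2·0.2·0.57·0.43·0.947·4.152) = 1.966%.
σ_{10d} = 1.966% × √10 = 6.217%.
z(95%) = 1.645.
VaR = 1.645 × 6.217% = 10.227%; on $100,000,000 that is $10,227,000.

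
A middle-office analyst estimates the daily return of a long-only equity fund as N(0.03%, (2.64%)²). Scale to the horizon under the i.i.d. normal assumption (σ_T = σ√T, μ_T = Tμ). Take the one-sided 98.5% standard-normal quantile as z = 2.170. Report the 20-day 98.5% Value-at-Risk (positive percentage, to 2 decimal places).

25.02%

σ_{20d} = 2.64% × √20 = 11.806%; μ_{20d} = 20 × 0.03% = 0.600%.
VaR = −(0.600%) + 2.170 × 11.806% = 25.019%.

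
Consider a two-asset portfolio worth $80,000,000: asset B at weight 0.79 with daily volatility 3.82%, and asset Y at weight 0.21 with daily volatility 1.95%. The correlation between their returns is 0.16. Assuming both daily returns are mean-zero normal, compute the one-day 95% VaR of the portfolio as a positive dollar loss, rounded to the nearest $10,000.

$4,090,000

σ_p² = 0.79²·3.82² + 0.21²·1.95² + 2·0.16·0.79·0.21·3.82·1.95 = 9.6703 (%²).
σ_p = √9.6703 = 3.110%.
At 95%, z = 1.645.
VaR = 1.645 × 3.110% = 5.116%; on $80,000,000 that is $4,092,800.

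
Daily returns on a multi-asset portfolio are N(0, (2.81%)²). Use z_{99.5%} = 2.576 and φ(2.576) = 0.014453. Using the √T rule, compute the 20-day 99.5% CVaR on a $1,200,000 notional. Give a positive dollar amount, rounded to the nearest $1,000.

$436,000

σ_{20d} = 2.81% × √20 = 12.567%.
ES multiplier = φ(z)/(1−α) = 0.014453/0.005 = 2.891.
ES = 12.567% × 2.891 = 36.331%; on $1,200,000: $435,972.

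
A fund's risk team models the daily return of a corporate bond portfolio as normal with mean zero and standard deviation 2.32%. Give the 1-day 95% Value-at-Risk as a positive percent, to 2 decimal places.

At 95% one-sided, z = 1.645.
VaR = z·σ = 1.645 × 2.32% = 3.816%.

3.82%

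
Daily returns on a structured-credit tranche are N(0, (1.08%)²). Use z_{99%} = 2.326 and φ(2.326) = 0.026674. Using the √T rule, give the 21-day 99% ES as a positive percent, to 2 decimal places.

13.20%

σ_{21d} = 1.08% × √21 = 4.949%.
ES multiplier = φ(z)/(1−α) = 0.026674/0.01 = 2.667.
ES = 4.949% × 2.667 = 13.199%.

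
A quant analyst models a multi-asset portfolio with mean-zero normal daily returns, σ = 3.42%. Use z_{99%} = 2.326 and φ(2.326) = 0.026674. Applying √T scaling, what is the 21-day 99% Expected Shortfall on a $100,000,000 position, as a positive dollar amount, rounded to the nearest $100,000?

$41,800,000

σ_{21d} = 3.42% × √21 = 15.672%.
ES multiplier = φ(z)/(1−α) = 0.026674/0.01 = 2.667.
ES = 15.672% × 2.667 = 41.797%; on $100,000,000: $41,797,000.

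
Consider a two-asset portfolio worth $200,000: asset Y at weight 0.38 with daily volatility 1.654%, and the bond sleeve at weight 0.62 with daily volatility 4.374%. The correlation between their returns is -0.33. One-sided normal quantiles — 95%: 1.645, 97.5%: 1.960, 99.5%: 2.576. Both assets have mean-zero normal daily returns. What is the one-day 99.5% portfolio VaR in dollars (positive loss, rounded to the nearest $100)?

$13,300

σ_p² = 0.38²·1.654² + 0.62²·4.374² + 2·-0.33·0.38·0.62·1.654·4.374 = 6.6244 (%²).
σ_p = √6.6244 = 2.574%.
VaR = 2.576 × 2.574% = 6.631%; on $200,000 that is $13,262.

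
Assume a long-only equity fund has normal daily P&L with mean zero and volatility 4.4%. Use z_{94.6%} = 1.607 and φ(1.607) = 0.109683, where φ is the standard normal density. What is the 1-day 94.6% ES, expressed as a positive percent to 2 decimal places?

8.94%

Tail multiplier: φ(z)/(1−α) = 0.109683 / 0.054 = 2.031.
ES = 4.4% × 2.031 = 8.936%.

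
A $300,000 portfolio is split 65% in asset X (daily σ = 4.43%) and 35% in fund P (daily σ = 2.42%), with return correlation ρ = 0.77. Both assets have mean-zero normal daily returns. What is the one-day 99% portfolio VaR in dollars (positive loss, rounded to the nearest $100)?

$24,900

σ_p² = 0.65²·4.43² + 0.35²·2.42² + 2·0.77·0.65·0.35·4.43·2.42 = 12.7649 (%²).
σ_p = √12.7649 = 3.573%.
At 99%, z = 2.326.
VaR = 2.326 × 3.573% = 8.311%; on $300,000 that is $24,933.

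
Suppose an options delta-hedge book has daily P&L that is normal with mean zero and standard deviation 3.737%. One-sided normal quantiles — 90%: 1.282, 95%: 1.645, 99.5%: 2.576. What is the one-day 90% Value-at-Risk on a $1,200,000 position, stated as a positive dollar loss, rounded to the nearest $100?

VaR = z·σ = 1.282 × 3.737% = 4.791%.
On $1,200,000: 0.04791 × $1,200,000 = $57,492.

$57,500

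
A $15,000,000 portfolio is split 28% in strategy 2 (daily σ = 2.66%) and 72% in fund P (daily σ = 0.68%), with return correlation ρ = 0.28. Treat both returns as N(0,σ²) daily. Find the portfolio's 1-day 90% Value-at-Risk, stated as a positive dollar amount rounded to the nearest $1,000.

σ_p² = 0.28²·2.66² + 0.72²·0.68² + 2·0.28·0.28·0.72·2.66·0.68 = 0.9986 (%²).
σ_p = √0.9986 = 0.999%.
At 90%, z = 1.282.
VaR = 1.282 × 0.999% = 1.281%; on $15,000,000 that is $192,150.

$192,000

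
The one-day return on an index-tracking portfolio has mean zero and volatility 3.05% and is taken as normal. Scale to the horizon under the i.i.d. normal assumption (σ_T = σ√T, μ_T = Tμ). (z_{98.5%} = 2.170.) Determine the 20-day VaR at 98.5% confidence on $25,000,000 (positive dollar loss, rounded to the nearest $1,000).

σ_{20d} = 3.05% × √20 = 13.640%.
VaR = 2.170 × 13.640% = 29.599%.
On $25,000,000: 0.29599 × $25,000,000 = $7,399,750.

$7,400,000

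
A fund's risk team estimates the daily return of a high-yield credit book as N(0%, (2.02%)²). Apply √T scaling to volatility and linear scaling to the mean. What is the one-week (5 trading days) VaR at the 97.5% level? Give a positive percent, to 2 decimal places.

8.85%

At 97.5%, z = 1.960.
σ_{5d} = 2.02% × √5 = 4.517%.
VaR = 1.960 × 4.517% = 8.853%.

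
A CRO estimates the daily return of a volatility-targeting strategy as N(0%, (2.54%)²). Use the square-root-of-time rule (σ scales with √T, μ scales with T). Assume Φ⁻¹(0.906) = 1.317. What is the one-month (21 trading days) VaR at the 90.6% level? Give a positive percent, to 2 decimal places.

σ_{21d} = 2.54% × √21 = 11.640%.
VaR = 1.317 × 11.640% = 15.330%.

15.33%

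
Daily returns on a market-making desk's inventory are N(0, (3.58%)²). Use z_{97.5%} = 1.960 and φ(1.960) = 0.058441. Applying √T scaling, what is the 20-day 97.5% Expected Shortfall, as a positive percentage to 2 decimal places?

σ_{20d} = 3.58% × √20 = 16.010%.
ES multiplier = φ(z)/(1−α) = 0.058441/0.025 = 2.338.
ES = 16.010% × 2.338 = 37.431%.

37.43%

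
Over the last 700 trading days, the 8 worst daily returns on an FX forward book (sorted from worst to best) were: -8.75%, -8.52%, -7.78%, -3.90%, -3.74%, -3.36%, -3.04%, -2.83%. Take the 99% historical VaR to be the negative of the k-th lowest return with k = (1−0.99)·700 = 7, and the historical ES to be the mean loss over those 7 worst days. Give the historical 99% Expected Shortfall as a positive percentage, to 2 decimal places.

5.58%

The 7 worst returns sum to -39.09%.
ES = −(-39.09%) / 7 = 5.5842…% ≈ 5.58%.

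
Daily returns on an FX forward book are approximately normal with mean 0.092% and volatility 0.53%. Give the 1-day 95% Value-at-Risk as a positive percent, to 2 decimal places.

0.78%

At 95% one-sided, z = 1.645.
VaR = −μ + z·σ = −(0.092%) + 1.645 × 0.53% = 0.780%.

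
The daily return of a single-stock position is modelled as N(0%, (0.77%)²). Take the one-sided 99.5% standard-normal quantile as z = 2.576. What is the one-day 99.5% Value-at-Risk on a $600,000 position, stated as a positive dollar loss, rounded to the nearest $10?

VaR = z·σ = 2.576 × 0.77% = 1.984%.
On $600,000: 0.01984 × $600,000 = $11,904.

$11,900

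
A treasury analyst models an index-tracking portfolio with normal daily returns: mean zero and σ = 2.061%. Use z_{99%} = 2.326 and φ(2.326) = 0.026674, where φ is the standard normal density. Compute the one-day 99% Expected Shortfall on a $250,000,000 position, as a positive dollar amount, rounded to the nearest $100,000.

Tail multiplier: φ(z)/(1−α) = 0.026674 / 0.01 = 2.667.
ES = 2.061% × 2.667 = 5.497%.
On $250,000,000: 0.05497 × $250,000,000 = $13,742,500.

$13,700,000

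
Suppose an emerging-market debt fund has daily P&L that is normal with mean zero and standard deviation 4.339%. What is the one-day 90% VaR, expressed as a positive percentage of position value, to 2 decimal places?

5.56%

At 90% one-sided, z = 1.282.
VaR = z·σ = 1.282 × 4.339% = 5.563%.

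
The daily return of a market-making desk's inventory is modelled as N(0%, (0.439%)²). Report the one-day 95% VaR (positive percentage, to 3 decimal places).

0.722%

At 95% one-sided, z = 1.645.
VaR = z·σ = 1.645 × 0.439% = 0.722%.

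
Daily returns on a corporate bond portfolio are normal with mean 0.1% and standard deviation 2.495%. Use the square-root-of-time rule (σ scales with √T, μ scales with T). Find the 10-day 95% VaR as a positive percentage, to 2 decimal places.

At 95%, z = 1.645.
σ_{10d} = 2.495% × √10 = 7.890%; μ_{10d} = 10 × 0.1% = 1.000%.
VaR = −(1.000%) + 1.645 × 7.890% = 11.979%.

11.98%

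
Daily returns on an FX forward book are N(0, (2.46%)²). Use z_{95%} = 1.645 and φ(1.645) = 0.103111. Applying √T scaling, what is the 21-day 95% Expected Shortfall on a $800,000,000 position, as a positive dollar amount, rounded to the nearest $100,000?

σ_{21d} = 2.46% × √21 = 11.273%.
ES multiplier = φ(z)/(1−α) = 0.103111/0.05 = 2.062.
ES = 11.273% × 2.062 = 23.245%; on $800,000,000: $185,960,000.

$186,000,000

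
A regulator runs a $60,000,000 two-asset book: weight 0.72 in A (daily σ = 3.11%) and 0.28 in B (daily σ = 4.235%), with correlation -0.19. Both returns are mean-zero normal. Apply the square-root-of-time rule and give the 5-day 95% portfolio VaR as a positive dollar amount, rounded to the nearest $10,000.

$5,130,000

σ_p = √(0.72²·3.11² + 0.28²·4.235² + 2·-0.19·0.72·0.28·3.11·4.235) = 2.326%.
σ_{5d} = 2.326% × √5 = 5.201%.
z(95%) = 1.645.
VaR = 1.645 × 5.201% = 8.556%; on $60,000,000 that is $5,133,600.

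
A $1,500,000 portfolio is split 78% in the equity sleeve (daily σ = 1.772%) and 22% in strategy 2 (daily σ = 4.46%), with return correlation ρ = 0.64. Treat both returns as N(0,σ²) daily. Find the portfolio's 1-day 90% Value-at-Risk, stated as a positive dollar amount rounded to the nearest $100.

$41,300

σ_p² = 0.78²·1.772² + 0.22²·4.46² + 2·0.64·0.78·0.22·1.772·4.46 = 4.6090 (%²).
σ_p = √4.6090 = 2.147%.
At 90%, z = 1.282.
VaR = 1.282 × 2.147% = 2.752%; on $1,500,000 that is $41,280.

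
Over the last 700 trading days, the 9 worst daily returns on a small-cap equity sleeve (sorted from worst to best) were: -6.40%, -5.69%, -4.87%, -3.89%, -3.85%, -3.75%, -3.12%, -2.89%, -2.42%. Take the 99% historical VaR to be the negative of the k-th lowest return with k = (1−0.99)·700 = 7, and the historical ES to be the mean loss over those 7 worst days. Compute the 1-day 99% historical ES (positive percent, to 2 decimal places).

4.51%

The 7 worst returns sum to -31.57%.
ES = −(-31.57%) / 7 = 4.51%.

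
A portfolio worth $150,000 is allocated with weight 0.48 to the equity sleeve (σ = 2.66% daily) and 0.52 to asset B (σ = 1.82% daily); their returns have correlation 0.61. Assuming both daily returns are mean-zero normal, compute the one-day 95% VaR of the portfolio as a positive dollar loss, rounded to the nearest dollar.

$4,935

σ_p² = 0.48²·2.66² + 0.52²·1.82² + 2·0.61·0.48·0.52·2.66·1.82 = 4.0001 (%²).
σ_p = √4.0001 = 2.000%.
At 95%, z = 1.645.
VaR = 1.645 × 2.000% = 3.290%; on $150,000 that is $4,935.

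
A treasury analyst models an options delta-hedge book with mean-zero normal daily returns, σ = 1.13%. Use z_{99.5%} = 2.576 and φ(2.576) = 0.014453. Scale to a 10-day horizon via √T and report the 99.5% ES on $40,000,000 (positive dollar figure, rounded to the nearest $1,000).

σ_{10d} = 1.13% × √10 = 3.573%.
ES multiplier = φ(z)/(1−α) = 0.014453/0.005 = 2.891.
ES = 3.573% × 2.891 = 10.330%; on $40,000,000: $4,132,000.

$4,132,000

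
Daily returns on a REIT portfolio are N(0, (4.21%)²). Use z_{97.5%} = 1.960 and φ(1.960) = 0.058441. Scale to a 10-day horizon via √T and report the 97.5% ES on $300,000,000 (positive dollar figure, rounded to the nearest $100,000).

σ_{10d} = 4.21% × √10 = 13.313%.
ES multiplier = φ(z)/(1−α) = 0.058441/0.025 = 2.338.
ES = 13.313% × 2.338 = 31.126%; on $300,000,000: $93,378,000.

$93,400,000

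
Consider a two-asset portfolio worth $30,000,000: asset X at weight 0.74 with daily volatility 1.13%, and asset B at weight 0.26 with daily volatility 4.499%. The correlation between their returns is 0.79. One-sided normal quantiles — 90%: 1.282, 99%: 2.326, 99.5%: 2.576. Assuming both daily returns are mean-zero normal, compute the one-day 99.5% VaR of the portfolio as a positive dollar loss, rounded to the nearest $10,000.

σ_p² = 0.74²·1.13² + 0.26²·4.499² + 2·0.79·0.74·0.26·1.13·4.499 = 3.6130 (%²).
σ_p = √3.6130 = 1.901%.
VaR = 2.576 × 1.901% = 4.897%; on $30,000,000 that is $1,469,100.

$1,470,000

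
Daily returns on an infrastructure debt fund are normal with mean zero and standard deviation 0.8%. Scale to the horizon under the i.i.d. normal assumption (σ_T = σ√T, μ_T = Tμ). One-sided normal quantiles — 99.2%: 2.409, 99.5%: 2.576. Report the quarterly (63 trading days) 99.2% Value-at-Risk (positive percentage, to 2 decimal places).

σ_{63d} = 0.8% × √63 = 6.350%.
VaR = 2.409 × 6.350% = 15.297%.

15.30%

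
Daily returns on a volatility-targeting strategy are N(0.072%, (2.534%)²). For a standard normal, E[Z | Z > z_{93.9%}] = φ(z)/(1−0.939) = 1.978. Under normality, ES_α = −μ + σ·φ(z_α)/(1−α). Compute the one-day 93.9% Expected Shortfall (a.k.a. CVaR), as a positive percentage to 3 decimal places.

ES = −(0.072%) + 2.534% × 1.978 = 4.940%.

4.940%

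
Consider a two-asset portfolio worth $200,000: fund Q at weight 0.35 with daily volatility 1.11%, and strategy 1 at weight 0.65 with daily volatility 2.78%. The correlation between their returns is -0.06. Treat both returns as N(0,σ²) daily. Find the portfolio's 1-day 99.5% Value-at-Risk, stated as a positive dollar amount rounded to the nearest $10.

$9,400

σ_p² = 0.35²·1.11² + 0.65²·2.78² + 2·-0.06·0.35·0.65·1.11·2.78 = 3.3319 (%²).
σ_p = √3.3319 = 1.825%.
At 99.5%, z = 2.576.
VaR = 2.576 × 1.825% = 4.701%; on $200,000 that is $9,402.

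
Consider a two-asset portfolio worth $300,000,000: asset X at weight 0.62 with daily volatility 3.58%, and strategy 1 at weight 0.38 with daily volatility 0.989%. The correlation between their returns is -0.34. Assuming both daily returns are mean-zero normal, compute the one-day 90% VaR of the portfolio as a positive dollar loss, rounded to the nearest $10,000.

σ_p² = 0.62²·3.58² + 0.38²·0.989² + 2·-0.34·0.62·0.38·3.58·0.989 = 4.5006 (%²).
σ_p = √4.5006 = 2.121%.
At 90%, z = 1.282.
VaR = 1.282 × 2.121% = 2.719%; on $300,000,000 that is $8,157,000.

$8,160,000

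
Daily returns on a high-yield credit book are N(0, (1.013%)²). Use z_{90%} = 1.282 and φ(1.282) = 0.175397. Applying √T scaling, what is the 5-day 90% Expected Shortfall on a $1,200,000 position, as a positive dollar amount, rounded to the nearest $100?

$47,700

σ_{5d} = 1.013% × √5 = 2.265%.
ES multiplier = φ(z)/(1−α) = 0.175397/0.1 = 1.754.
ES = 2.265% × 1.754 = 3.973%; on $1,200,000: $47,676.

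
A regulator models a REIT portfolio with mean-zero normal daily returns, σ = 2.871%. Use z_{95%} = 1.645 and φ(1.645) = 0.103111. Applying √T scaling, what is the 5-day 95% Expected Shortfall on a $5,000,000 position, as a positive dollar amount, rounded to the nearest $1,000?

σ_{5d} = 2.871% × √5 = 6.420%.
ES multiplier = φ(z)/(1−α) = 0.103111/0.05 = 2.062.
ES = 6.420% × 2.062 = 13.238%; on $5,000,000: $661,900.

$662,000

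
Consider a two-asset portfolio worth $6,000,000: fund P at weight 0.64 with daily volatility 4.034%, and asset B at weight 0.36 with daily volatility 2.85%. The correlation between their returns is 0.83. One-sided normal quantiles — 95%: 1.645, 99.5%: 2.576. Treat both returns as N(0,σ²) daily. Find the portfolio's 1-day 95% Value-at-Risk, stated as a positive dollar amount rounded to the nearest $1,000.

σ_p² = 0.64²·4.034² + 0.36²·2.85² + 2·0.83·0.64·0.36·4.034·2.85 = 12.1153 (%²).
σ_p = √12.1153 = 3.481%.
VaR = 1.645 × 3.481% = 5.726%; on $6,000,000 that is $343,560.

$344,000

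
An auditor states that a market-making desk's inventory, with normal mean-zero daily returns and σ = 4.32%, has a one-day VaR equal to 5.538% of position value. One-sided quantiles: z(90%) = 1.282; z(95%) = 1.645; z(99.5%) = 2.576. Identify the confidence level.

Implied z = VaR/σ = 5.538 / 4.32 = 1.282.
This matches z(90%) = 1.282.

90%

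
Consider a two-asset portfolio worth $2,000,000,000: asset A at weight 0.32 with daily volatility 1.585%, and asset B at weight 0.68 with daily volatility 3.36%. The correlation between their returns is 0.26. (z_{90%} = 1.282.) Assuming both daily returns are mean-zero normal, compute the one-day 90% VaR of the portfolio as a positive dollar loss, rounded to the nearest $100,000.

$63,200,000

σ_p² = 0.32²·1.585² + 0.68²·3.36² + 2·0.26·0.32·0.68·1.585·3.36 = 6.0802 (%²).
σ_p = √6.0802 = 2.466%.
VaR = 1.282 × 2.466% = 3.161%; on $2,000,000,000 that is $63,220,000.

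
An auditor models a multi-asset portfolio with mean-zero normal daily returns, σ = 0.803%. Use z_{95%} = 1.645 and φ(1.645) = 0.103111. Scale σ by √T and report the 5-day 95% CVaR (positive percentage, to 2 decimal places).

3.70%

σ_{5d} = 0.803% × √5 = 1.796%.
ES multiplier = φ(z)/(1−α) = 0.103111/0.05 = 2.062.
ES = 1.796% × 2.062 = 3.703%.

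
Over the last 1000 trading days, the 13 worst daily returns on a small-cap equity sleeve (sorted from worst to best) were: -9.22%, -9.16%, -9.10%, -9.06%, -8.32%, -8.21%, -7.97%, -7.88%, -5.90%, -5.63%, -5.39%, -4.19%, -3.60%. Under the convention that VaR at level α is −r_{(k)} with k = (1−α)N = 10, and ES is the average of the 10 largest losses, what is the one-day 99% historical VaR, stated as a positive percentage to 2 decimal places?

5.63%

k = 10; the 10th lowest return is -5.63%, so VaR = 5.63%.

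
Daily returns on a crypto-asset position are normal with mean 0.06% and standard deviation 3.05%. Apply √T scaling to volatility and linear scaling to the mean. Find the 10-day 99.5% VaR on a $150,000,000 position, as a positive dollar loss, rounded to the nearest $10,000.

At 99.5%, z = 2.576.
σ_{10d} = 3.05% × √10 = 9.645%; μ_{10d} = 10 × 0.06% = 0.600%.
VaR = −(0.600%) + 2.576 × 9.645% = 24.246%.
On $150,000,000: 0.24246 × $150,000,000 = $36,369,000.

$36,370,000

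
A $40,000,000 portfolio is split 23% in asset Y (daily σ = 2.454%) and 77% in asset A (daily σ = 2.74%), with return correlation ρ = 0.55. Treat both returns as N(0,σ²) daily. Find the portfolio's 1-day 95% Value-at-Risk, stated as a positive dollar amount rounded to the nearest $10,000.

σ_p² = 0.23²·2.454² + 0.77²·2.74² + 2·0.55·0.23·0.77·2.454·2.74 = 6.0797 (%²).
σ_p = √6.0797 = 2.466%.
At 95%, z = 1.645.
VaR = 1.645 × 2.466% = 4.057%; on $40,000,000 that is $1,622,800.

$1,620,000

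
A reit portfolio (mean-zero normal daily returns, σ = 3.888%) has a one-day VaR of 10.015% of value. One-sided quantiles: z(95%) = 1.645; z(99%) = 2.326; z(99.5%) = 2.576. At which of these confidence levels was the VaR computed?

99.5%

Implied z = VaR/σ = 10.015 / 3.888 = 2.576.
This matches z(99.5%) = 2.576.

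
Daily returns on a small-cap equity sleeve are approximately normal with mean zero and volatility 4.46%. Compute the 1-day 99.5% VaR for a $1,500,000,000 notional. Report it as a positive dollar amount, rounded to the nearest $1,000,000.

$172,000,000

At 99.5% one-sided, z = 2.576.
VaR = z·σ = 2.576 × 4.46% = 11.489%.
On $1,500,000,000: 0.11489 × $1,500,000,000 = $172,335,000.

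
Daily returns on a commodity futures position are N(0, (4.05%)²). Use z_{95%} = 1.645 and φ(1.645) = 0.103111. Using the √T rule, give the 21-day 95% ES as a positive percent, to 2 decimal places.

σ_{21d} = 4.05% × √21 = 18.559%.
ES multiplier = φ(z)/(1−α) = 0.103111/0.05 = 2.062.
ES = 18.559% × 2.062 = 38.269%.

38.27%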